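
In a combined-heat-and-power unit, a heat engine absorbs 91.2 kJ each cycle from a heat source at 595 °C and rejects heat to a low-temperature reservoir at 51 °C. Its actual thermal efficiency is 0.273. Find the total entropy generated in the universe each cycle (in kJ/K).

T_H = 595 °C → 595 + 273.15 = 868.15 K.
T_C = 51 °C → 51 + 273.15 = 324.15 K.
W = η·Q_H = 0.273 × 91.2 = 24.90 kJ, so Q_C = Q_H − W = 66.30 kJ.
Entropy balance on the reservoirs: −Q_H/T_H = -0.1051 kJ/K, +Q_C/T_C = 0.2045 kJ/K.
ΔS_univ = −Q_H/T_H + Q_C/T_C = 0.09949 kJ/K (> 0, since η = 0.273 < η_Carnot = 0.627).

ΔS_univ ≈ 0.09949 kJ/K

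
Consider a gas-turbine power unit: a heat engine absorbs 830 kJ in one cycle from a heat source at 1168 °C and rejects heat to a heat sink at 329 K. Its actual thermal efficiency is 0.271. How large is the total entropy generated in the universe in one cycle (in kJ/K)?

ΔS_univ ≈ 1.26 kJ/K

T_H = 1168 °C → 1168 + 273.15 = 1441.15 K.
W = η·Q_H = 0.271 × 830 = 224.9 kJ, so Q_C = Q_H − W = 605.1 kJ.
Entropy balance on the reservoirs: −Q_H/T_H = -0.5759 kJ/K, +Q_C/T_C = 1.839 kJ/K.
ΔS_univ = −Q_H/T_H + Q_C/T_C = 1.26 kJ/K (> 0, since η = 0.271 < η_Carnot = 0.772).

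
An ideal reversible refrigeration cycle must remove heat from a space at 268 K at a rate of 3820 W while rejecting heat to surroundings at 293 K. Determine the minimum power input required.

Carnot COP: COP_R = T_C/(T_H − T_C) = 268.00/25.00 = 10.7200.
W = Q_C/COP_R = 3820/10.7200 = 356.3 W.

Ẇ_in ≈ 356.3 W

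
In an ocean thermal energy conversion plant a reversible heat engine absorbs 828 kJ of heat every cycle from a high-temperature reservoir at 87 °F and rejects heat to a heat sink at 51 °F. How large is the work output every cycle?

W ≈ 54.53 kJ

T_H = 87 °F → (87 − 32) × 5/9 = 30.56 °C = 303.71 K.
T_C = 51 °F → (51 − 32) × 5/9 = 10.56 °C = 283.71 K.
Since the cycle is reversible, η = 1 − T_C/T_H = 1 − 283.71/303.71 = 0.0659.
W = η·Q_H = 0.0659 × 828 = 54.53 kJ.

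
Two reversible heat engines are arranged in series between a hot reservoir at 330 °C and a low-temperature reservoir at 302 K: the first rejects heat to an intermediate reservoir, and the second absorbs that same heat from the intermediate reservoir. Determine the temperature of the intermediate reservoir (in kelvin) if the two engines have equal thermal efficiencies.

T_m ≈ 426.8 K

T_H = 330 °C → 330 + 273.15 = 603.15 K.
Equal efficiencies require 1 − T_m/T_H = 1 − T_C/T_m, i.e. T_m/T_H = T_C/T_m, so T_m = √(T_H·T_C) = √(603.15 × 302.00) = 426.8 K.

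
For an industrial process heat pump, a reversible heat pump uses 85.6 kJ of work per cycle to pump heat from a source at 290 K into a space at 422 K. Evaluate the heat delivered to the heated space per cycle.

Reversible heating COP: COP_HP = T_H/(T_H − T_C) = 422.00/132.00 = 3.1970.
Q_H = COP_HP · W = 3.1970 × 85.6 = 274 kJ.

Q_H ≈ 274 kJ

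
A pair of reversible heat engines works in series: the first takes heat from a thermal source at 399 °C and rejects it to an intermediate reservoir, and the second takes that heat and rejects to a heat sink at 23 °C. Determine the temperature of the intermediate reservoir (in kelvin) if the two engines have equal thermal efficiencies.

T_H = 399 °C → 399 + 273.15 = 672.15 K.
T_C = 23 °C → 23 + 273.15 = 296.15 K.
Equal efficiencies require 1 − T_m/T_H = 1 − T_C/T_m, i.e. T_m/T_H = T_C/T_m, so T_m = √(T_H·T_C) = √(672.15 × 296.15) = 446.2 K.

T_m ≈ 446.2 K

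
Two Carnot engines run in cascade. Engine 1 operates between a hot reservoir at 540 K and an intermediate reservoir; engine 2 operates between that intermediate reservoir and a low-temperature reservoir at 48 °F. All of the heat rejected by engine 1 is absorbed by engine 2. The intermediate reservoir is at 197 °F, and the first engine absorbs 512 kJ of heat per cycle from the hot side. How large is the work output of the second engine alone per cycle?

W₂ ≈ 78.5 kJ

T_C = 48 °F → (48 − 32) × 5/9 = 8.89 °C = 282.04 K.
T_m = 197 °F → (197 − 32) × 5/9 = 91.67 °C = 364.82 K.
Heat entering the second stage: Q_m = Q_H·(T_m/T_H) = 512 × 364.82/540.00 = 346 kJ.
Second-stage efficiency η₂ = 1 − T_C/T_m = 1 − 282.04/364.82 = 0.2269, so W₂ = η₂·Q_m = 78.5 kJ.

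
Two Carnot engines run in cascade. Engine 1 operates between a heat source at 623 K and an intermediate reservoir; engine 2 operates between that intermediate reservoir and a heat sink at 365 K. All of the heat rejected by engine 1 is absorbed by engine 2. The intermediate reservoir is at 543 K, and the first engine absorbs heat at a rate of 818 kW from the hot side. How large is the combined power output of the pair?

Ẇ_total ≈ 339 kW

Two reversible stages in series are equivalent to a single Carnot engine between T_H and T_C, so η_total = 1 − T_C/T_H = 1 − 365.00/623.00 = 0.4141.
W_total = η_total · Q_H = 0.4141 × 818 = 339 kW.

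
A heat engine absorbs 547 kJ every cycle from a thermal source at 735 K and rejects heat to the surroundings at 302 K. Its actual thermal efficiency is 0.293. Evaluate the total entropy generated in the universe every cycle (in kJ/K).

W = η·Q_H = 0.293 × 547 = 160.3 kJ, so Q_C = Q_H − W = 386.7 kJ.
Reservoir entropy changes: ΔS_H = −Q_H/T_H = −547/735.00 = -0.7442 kJ/K and ΔS_C = +Q_C/T_C = 386.7/302.00 = 1.281 kJ/K.
ΔS_univ = −Q_H/T_H + Q_C/T_C = 0.5363 kJ/K (> 0, since η = 0.293 < η_Carnot = 0.589).

ΔS_univ ≈ 0.5363 kJ/K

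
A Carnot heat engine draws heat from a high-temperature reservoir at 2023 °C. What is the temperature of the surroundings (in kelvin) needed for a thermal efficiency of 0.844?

T_H = 2023 °C → 2023 + 273.15 = 2296.15 K.
From η = 1 − T_C/T_H, T_C = T_H·(1 − η) = 2296.15 × (1 − 0.844) = 358 K.

T_C ≈ 358 K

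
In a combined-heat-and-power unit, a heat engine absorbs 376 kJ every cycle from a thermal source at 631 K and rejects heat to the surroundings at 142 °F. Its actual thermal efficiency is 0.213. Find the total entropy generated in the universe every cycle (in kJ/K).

ΔS_univ ≈ 0.289 kJ/K

T_C = 142 °F → (142 − 32) × 5/9 = 61.11 °C = 334.26 K.
W = η·Q_H = 0.213 × 376 = 80.09 kJ, so Q_C = Q_H − W = 295.9 kJ.
The hot reservoir loses entropy Q_H/T_H = 376/631.00 = 0.5959 kJ/K; the cold reservoir gains Q_C/T_C = 295.9/334.26 = 0.8853 kJ/K.
ΔS_univ = −Q_H/T_H + Q_C/T_C = 0.289 kJ/K (> 0, since η = 0.213 < η_Carnot = 0.470).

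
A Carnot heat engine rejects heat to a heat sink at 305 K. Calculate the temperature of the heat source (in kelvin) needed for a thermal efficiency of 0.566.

T_H ≈ 703 K

From η = 1 − T_C/T_H, solving for T_H gives T_H = T_C/(1 − η) = 305.00/(1 − 0.566) = 703 K.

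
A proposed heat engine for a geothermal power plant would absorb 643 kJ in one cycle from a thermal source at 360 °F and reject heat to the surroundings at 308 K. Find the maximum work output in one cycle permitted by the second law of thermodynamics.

W_max ≈ 208 kJ

T_H = 360 °F → (360 − 32) × 5/9 = 182.22 °C = 455.37 K.
The upper bound on efficiency is η_max = 1 − T_C/T_H = 1 − 308.00/455.37 = 0.3236.
W_max = η_max · Q_H = 0.3236 × 643 = 208 kJ.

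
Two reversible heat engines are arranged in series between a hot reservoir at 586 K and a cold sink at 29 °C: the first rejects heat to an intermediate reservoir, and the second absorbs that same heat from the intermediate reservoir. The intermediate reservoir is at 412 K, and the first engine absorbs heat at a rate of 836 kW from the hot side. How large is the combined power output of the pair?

T_C = 29 °C → 29 + 273.15 = 302.15 K.
Two reversible stages in series are equivalent to a single Carnot engine between T_H and T_C, so η_total = 1 − T_C/T_H = 1 − 302.15/586.00 = 0.4844.
W_total = η_total · Q_H = 0.4844 × 836 = 405 kW.

Ẇ_total ≈ 405 kW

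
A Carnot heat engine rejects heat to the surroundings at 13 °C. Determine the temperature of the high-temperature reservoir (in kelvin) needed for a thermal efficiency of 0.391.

T_C = 13 °C → 13 + 273.15 = 286.15 K.
From η = 1 − T_C/T_H, solving for T_H gives T_H = T_C/(1 − η) = 286.15/(1 − 0.391) = 469.9 K.

T_H ≈ 469.9 K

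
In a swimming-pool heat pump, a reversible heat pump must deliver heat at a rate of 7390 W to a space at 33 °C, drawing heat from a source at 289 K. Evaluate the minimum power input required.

Ẇ_in ≈ 414.0 W

T_H = 33 °C → 33 + 273.15 = 306.15 K.
The Carnot heat-pump COP is COP_HP = T_H/(T_H − T_C) = 306.15/17.15 = 17.8513.
W = Q_H/COP_HP = 7390/17.8513 = 414.0 W.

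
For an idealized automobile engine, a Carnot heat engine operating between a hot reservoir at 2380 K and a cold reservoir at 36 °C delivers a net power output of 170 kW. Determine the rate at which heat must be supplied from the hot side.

T_C = 36 °C → 36 + 273.15 = 309.15 K.
Carnot efficiency: η = 1 − T_C/T_H = 1 − 309.15/2380.00 = 0.8701.
Q_H = W/η = 170/0.8701 = 195.4 kW.

Q̇_H ≈ 195.4 kW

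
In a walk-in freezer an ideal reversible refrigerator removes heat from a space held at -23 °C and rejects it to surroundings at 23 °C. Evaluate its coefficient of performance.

COP_R ≈ 5.44

T_H = 23 °C → 23 + 273.15 = 296.15 K.
T_C = -23 °C → -23 + 273.15 = 250.15 K.
Carnot COP: COP_R = T_C/(T_H − T_C) = 250.15/(296.15 − 250.15) = 5.44.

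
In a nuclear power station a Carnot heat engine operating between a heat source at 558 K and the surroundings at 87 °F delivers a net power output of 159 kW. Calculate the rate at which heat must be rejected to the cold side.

Q̇_C ≈ 190 kW

T_C = 87 °F → (87 − 32) × 5/9 = 30.56 °C = 303.71 K.
Since the cycle is reversible, η = 1 − T_C/T_H = 1 − 303.71/558.00 = 0.4557.
Since Q_C/Q_H = T_C/T_H and Q_H = W/η, Q_C = W·T_C/(T_H − T_C) = 159 × 303.71/254.29 = 190 kW.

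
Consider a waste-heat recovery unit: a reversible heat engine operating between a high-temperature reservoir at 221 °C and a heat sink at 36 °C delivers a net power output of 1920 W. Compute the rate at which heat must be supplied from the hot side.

Q̇_H ≈ 5128 W

T_H = 221 °C → 221 + 273.15 = 494.15 K.
T_C = 36 °C → 36 + 273.15 = 309.15 K.
η_rev = 1 − T_C/T_H = 1 − 309.15/494.15 = 0.3744.
Q_H = W/η = 1920/0.3744 = 5128 W.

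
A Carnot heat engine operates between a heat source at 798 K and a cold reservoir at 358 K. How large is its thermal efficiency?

η ≈ 0.551

Since the cycle is reversible, η = 1 − T_C/T_H = 1 − 358.00/798.00 = 0.551.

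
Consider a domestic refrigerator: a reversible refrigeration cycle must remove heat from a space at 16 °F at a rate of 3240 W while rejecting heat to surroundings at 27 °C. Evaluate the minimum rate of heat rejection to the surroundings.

T_H = 27 °C → 27 + 273.15 = 300.15 K.
T_C = 16 °F → (16 − 32) × 5/9 = -8.89 °C = 264.26 K.
For a reversible cycle Q_H/Q_C = T_H/T_C, so Q_H = Q_C·T_H/T_C = 3240 × 300.15/264.26 = 3680 W.

Q̇_H ≈ 3680 W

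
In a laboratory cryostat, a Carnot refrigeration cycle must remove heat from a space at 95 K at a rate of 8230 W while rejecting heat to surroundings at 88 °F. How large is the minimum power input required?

Ẇ_in ≈ 18100 W

T_H = 88 °F → (88 − 32) × 5/9 = 31.11 °C = 304.26 K.
The reversible coefficient of performance is COP_R = T_C/(T_H − T_C) = 95.00/209.26 = 0.4540.
W = Q_C/COP_R = 8230/0.4540 = 18100 W.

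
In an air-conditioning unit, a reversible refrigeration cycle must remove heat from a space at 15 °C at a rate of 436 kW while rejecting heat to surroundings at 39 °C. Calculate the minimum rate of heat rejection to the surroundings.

T_H = 39 °C → 39 + 273.15 = 312.15 K.
T_C = 15 °C → 15 + 273.15 = 288.15 K.
For a reversible cycle Q_H/Q_C = T_H/T_C, so Q_H = Q_C·T_H/T_C = 436 × 312.15/288.15 = 472 kW.

Q̇_H ≈ 472 kW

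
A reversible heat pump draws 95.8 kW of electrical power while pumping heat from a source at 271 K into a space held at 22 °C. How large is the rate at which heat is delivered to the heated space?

T_H = 22 °C → 22 + 273.15 = 295.15 K.
For a reversible heat pump, COP_HP = T_H/(T_H − T_C) = 295.15/24.15 = 12.2215.
Q_H = COP_HP · W = 12.2215 × 95.8 = 1170 kW.

Q̇_H ≈ 1170 kW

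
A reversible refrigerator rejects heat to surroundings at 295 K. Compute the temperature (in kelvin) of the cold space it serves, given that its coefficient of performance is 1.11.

T_C ≈ 155.2 K

COP_R = T_C/(T_H − T_C) ⇒ T_C = T_H·COP_R/(1 + COP_R) = 295.00 × 1.11/(1 + 1.11) = 155.2 K.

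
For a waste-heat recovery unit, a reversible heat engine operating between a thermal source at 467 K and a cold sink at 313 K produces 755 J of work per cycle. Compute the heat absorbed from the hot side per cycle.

Carnot efficiency: η = 1 − T_C/T_H = 1 − 313.00/467.00 = 0.3298.
Q_H = W/η = 755/0.3298 = 2290 J.

Q_H ≈ 2290 J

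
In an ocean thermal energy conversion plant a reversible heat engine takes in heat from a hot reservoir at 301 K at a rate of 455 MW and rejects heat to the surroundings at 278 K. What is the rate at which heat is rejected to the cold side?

Carnot efficiency: η = 1 − T_C/T_H = 1 − 278.00/301.00 = 0.0764.
For a reversible cycle Q_C/Q_H = T_C/T_H, so Q_C = 455 × 278.00/301.00 = 420 MW.

Q̇_C ≈ 420 MW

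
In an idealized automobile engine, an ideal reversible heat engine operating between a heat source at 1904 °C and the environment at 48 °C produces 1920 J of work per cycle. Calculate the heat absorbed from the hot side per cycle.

T_H = 1904 °C → 1904 + 273.15 = 2177.15 K.
T_C = 48 °C → 48 + 273.15 = 321.15 K.
η_rev = 1 − T_C/T_H = 1 − 321.15/2177.15 = 0.8525.
Q_H = W/η = 1920/0.8525 = 2250 J.

Q_H ≈ 2250 J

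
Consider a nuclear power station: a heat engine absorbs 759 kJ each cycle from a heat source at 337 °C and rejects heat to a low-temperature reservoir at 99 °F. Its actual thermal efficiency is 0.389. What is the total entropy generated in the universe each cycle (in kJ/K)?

ΔS_univ ≈ 0.2502 kJ/K

T_H = 337 °C → 337 + 273.15 = 610.15 K.
T_C = 99 °F → (99 − 32) × 5/9 = 37.22 °C = 310.37 K.
W = η·Q_H = 0.389 × 759 = 295.3 kJ, so Q_C = Q_H − W = 463.7 kJ.
Entropy balance on the reservoirs: −Q_H/T_H = -1.244 kJ/K, +Q_C/T_C = 1.494 kJ/K.
ΔS_univ = −Q_H/T_H + Q_C/T_C = 0.2502 kJ/K (> 0, since η = 0.389 < η_Carnot = 0.491).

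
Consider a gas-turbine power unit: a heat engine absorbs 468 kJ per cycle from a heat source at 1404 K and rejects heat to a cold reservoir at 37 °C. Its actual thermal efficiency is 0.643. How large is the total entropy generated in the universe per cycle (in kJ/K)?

ΔS_univ ≈ 0.205 kJ/K

T_C = 37 °C → 37 + 273.15 = 310.15 K.
W = η·Q_H = 0.643 × 468 = 300.9 kJ, so Q_C = Q_H − W = 167.1 kJ.
The hot reservoir loses entropy Q_H/T_H = 468/1404.00 = 0.3333 kJ/K; the cold reservoir gains Q_C/T_C = 167.1/310.15 = 0.5387 kJ/K.
ΔS_univ = −Q_H/T_H + Q_C/T_C = 0.205 kJ/K (> 0, since η = 0.643 < η_Carnot = 0.779).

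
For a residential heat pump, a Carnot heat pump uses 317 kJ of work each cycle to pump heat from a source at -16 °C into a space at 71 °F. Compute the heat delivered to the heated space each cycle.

Q_H ≈ 2480 kJ

T_H = 71 °F → (71 − 32) × 5/9 = 21.67 °C = 294.82 K.
T_C = -16 °C → -16 + 273.15 = 257.15 K.
For a reversible heat pump, COP_HP = T_H/(T_H − T_C) = 294.82/37.67 = 7.8270.
Q_H = COP_HP · W = 7.8270 × 317 = 2480 kJ.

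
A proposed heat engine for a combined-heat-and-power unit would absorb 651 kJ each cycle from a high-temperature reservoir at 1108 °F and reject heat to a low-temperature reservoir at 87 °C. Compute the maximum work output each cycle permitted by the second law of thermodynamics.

W_max ≈ 382 kJ

T_H = 1108 °F → (1108 − 32) × 5/9 = 597.78 °C = 870.93 K.
T_C = 87 °C → 87 + 273.15 = 360.15 K.
No engine can exceed the Carnot limit: η_max = 1 − T_C/T_H = 1 − 360.15/870.93 = 0.5865.
W_max = η_max · Q_H = 0.5865 × 651 = 382 kJ.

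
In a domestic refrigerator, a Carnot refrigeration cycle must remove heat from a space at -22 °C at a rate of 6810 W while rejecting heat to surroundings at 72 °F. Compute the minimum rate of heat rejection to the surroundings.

T_H = 72 °F → (72 − 32) × 5/9 = 22.22 °C = 295.37 K.
T_C = -22 °C → -22 + 273.15 = 251.15 K.
For a reversible cycle Q_H/Q_C = T_H/T_C, so Q_H = Q_C·T_H/T_C = 6810 × 295.37/251.15 = 8010 W.

Q̇_H ≈ 8010 W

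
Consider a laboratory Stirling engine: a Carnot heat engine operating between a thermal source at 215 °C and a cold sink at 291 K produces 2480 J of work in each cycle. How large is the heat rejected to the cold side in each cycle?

T_H = 215 °C → 215 + 273.15 = 488.15 K.
The Carnot efficiency is η = 1 − T_C/T_H = 1 − 291.00/488.15 = 0.4039.
Since Q_C/Q_H = T_C/T_H and Q_H = W/η, Q_C = W·T_C/(T_H − T_C) = 2480 × 291.00/197.15 = 3660 J.

Q_C ≈ 3660 J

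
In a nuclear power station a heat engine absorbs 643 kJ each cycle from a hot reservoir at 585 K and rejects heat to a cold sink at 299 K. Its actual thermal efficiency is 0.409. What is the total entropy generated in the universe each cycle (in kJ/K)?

ΔS_univ ≈ 0.1718 kJ/K

W = η·Q_H = 0.409 × 643 = 263.0 kJ, so Q_C = Q_H − W = 380.0 kJ.
The hot reservoir loses entropy Q_H/T_H = 643/585.00 = 1.099 kJ/K; the cold reservoir gains Q_C/T_C = 380.0/299.00 = 1.271 kJ/K.
ΔS_univ = −Q_H/T_H + Q_C/T_C = 0.1718 kJ/K (> 0, since η = 0.409 < η_Carnot = 0.489).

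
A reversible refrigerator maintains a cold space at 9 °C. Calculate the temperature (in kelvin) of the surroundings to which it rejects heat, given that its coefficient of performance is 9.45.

T_H ≈ 312 K

T_C = 9 °C → 9 + 273.15 = 282.15 K.
COP_R = T_C/(T_H − T_C) ⇒ T_H = T_C·(1 + 1/COP_R) = 282.15 × (1 + 1/9.45) = 312 K.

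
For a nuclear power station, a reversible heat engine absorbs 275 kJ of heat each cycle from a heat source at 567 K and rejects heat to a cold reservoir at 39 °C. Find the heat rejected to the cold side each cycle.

Q_C ≈ 151 kJ

T_C = 39 °C → 39 + 273.15 = 312.15 K.
Carnot efficiency: η = 1 − T_C/T_H = 1 − 312.15/567.00 = 0.4495.
For a reversible cycle Q_C/Q_H = T_C/T_H, so Q_C = 275 × 312.15/567.00 = 151 kJ.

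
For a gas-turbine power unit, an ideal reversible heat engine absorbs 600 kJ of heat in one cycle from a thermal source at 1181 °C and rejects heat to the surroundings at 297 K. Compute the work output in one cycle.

W ≈ 477.5 kJ

T_H = 1181 °C → 1181 + 273.15 = 1454.15 K.
The Carnot efficiency is η = 1 − T_C/T_H = 1 − 297.00/1454.15 = 0.7958.
W = η·Q_H = 0.7958 × 600 = 477.5 kJ.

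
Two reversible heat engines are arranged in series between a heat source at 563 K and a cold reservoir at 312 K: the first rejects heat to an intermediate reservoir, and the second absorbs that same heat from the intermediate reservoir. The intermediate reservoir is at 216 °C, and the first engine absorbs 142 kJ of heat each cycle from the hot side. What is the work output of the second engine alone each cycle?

T_m = 216 °C → 216 + 273.15 = 489.15 K.
Heat entering the second stage: Q_m = Q_H·(T_m/T_H) = 142 × 489.15/563.00 = 123 kJ.
Second-stage efficiency η₂ = 1 − T_C/T_m = 1 − 312.00/489.15 = 0.3622, so W₂ = η₂·Q_m = 44.7 kJ.

W₂ ≈ 44.7 kJ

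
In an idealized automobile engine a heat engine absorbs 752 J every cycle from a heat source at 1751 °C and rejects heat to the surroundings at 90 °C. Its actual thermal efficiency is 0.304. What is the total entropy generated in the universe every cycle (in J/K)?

ΔS_univ ≈ 1.07 J/K

T_H = 1751 °C → 1751 + 273.15 = 2024.15 K.
T_C = 90 °C → 90 + 273.15 = 363.15 K.
W = η·Q_H = 0.304 × 752 = 228.6 J, so Q_C = Q_H − W = 523.4 J.
The hot reservoir loses entropy Q_H/T_H = 752/2024.15 = 0.3715 J/K; the cold reservoir gains Q_C/T_C = 523.4/363.15 = 1.441 J/K.
ΔS_univ = −Q_H/T_H + Q_C/T_C = 1.07 J/K (> 0, since η = 0.304 < η_Carnot = 0.821).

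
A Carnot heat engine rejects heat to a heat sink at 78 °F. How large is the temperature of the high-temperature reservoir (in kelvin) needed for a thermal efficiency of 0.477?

T_C = 78 °F → (78 − 32) × 5/9 = 25.56 °C = 298.71 K.
From η = 1 − T_C/T_H, solving for T_H gives T_H = T_C/(1 − η) = 298.71/(1 − 0.477) = 571.1 K.

T_H ≈ 571.1 K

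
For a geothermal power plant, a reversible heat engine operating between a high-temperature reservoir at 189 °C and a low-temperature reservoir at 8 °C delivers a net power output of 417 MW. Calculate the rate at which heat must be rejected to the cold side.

Q̇_C ≈ 647.7 MW

T_H = 189 °C → 189 + 273.15 = 462.15 K.
T_C = 8 °C → 8 + 273.15 = 281.15 K.
Carnot efficiency: η = 1 − T_C/T_H = 1 − 281.15/462.15 = 0.3916.
Since Q_C/Q_H = T_C/T_H and Q_H = W/η, Q_C = W·T_C/(T_H − T_C) = 417 × 281.15/181.00 = 647.7 MW.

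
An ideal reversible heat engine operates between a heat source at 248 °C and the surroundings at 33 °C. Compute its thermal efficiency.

η ≈ 0.4125

T_H = 248 °C → 248 + 273.15 = 521.15 K.
T_C = 33 °C → 33 + 273.15 = 306.15 K.
Carnot efficiency: η = 1 − T_C/T_H = 1 − 306.15/521.15 = 0.4125.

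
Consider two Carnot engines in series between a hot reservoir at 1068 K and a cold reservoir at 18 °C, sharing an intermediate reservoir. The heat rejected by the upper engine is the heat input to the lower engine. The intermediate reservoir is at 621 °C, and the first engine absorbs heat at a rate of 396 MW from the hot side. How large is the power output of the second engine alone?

T_C = 18 °C → 18 + 273.15 = 291.15 K.
T_m = 621 °C → 621 + 273.15 = 894.15 K.
Heat entering the second stage: Q_m = Q_H·(T_m/T_H) = 396 × 894.15/1068.00 = 332 MW.
Second-stage efficiency η₂ = 1 − T_C/T_m = 1 − 291.15/894.15 = 0.6744, so W₂ = η₂·Q_m = 224 MW.

Ẇ₂ ≈ 224 MW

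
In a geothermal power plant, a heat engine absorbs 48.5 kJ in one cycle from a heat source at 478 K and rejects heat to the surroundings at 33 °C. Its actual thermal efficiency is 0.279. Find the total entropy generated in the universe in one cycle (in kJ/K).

ΔS_univ ≈ 0.0128 kJ/K

T_C = 33 °C → 33 + 273.15 = 306.15 K.
W = η·Q_H = 0.279 × 48.5 = 13.53 kJ, so Q_C = Q_H − W = 34.97 kJ.
Entropy balance on the reservoirs: −Q_H/T_H = -0.1015 kJ/K, +Q_C/T_C = 0.1142 kJ/K.
ΔS_univ = −Q_H/T_H + Q_C/T_C = 0.0128 kJ/K (> 0, since η = 0.279 < η_Carnot = 0.360).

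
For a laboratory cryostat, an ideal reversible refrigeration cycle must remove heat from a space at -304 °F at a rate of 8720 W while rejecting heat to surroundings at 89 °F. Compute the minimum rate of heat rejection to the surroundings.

Q̇_H ≈ 30700 W

T_H = 89 °F → (89 − 32) × 5/9 = 31.67 °C = 304.82 K.
T_C = -304 °F → (-304 − 32) × 5/9 = -186.67 °C = 86.48 K.
For a reversible cycle Q_H/Q_C = T_H/T_C, so Q_H = Q_C·T_H/T_C = 8720 × 304.82/86.48 = 30700 W.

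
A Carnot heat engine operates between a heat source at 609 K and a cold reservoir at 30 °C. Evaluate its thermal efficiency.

T_C = 30 °C → 30 + 273.15 = 303.15 K.
For a reversible engine, η = 1 − T_C/T_H = 1 − 303.15/609.00 = 0.502.

η ≈ 0.502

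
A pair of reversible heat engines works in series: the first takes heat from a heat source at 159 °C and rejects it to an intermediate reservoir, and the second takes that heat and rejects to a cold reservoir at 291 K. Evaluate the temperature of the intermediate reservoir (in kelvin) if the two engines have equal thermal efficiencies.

T_m ≈ 355 K

T_H = 159 °C → 159 + 273.15 = 432.15 K.
Equal efficiencies require 1 − T_m/T_H = 1 − T_C/T_m, i.e. T_m/T_H = T_C/T_m, so T_m = √(T_H·T_C) = √(432.15 × 291.00) = 355 K.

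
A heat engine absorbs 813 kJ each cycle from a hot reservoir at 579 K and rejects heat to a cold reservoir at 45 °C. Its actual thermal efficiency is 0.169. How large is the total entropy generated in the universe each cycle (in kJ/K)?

T_C = 45 °C → 45 + 273.15 = 318.15 K.
W = η·Q_H = 0.169 × 813 = 137.4 kJ, so Q_C = Q_H − W = 675.6 kJ.
The hot reservoir loses entropy Q_H/T_H = 813/579.00 = 1.404 kJ/K; the cold reservoir gains Q_C/T_C = 675.6/318.15 = 2.124 kJ/K.
ΔS_univ = −Q_H/T_H + Q_C/T_C = 0.719 kJ/K (> 0, since η = 0.169 < η_Carnot = 0.451).

ΔS_univ ≈ 0.719 kJ/K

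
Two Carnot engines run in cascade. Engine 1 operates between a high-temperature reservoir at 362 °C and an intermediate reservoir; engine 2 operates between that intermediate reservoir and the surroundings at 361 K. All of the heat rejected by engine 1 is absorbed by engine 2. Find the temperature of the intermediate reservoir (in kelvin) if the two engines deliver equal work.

T_H = 362 °C → 362 + 273.15 = 635.15 K.
For reversible stages Q_m = Q_H·(T_m/T_H). Setting W₁ = Q_H(1 − T_m/T_H) equal to W₂ = Q_m(1 − T_C/T_m) = Q_H·(T_m − T_C)/T_H gives T_H − T_m = T_m − T_C, so T_m = (T_H + T_C)/2 = (635.15 + 361.00)/2 = 498 K.

T_m ≈ 498 K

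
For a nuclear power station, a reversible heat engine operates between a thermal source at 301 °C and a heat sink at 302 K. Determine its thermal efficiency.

T_H = 301 °C → 301 + 273.15 = 574.15 K.
Carnot efficiency: η = 1 − T_C/T_H = 1 − 302.00/574.15 = 0.474.

η ≈ 0.474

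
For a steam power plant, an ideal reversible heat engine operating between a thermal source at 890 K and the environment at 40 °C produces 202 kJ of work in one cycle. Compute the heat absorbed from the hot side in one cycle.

T_C = 40 °C → 40 + 273.15 = 313.15 K.
η_rev = 1 − T_C/T_H = 1 − 313.15/890.00 = 0.6481.
Q_H = W/η = 202/0.6481 = 311.7 kJ.

Q_H ≈ 311.7 kJ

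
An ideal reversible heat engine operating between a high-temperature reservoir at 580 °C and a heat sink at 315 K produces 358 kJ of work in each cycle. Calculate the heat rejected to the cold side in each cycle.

Q_C ≈ 209.6 kJ

T_H = 580 °C → 580 + 273.15 = 853.15 K.
For a reversible engine, η = 1 − T_C/T_H = 1 − 315.00/853.15 = 0.6308.
Since Q_C/Q_H = T_C/T_H and Q_H = W/η, Q_C = W·T_C/(T_H − T_C) = 358 × 315.00/538.15 = 209.6 kJ.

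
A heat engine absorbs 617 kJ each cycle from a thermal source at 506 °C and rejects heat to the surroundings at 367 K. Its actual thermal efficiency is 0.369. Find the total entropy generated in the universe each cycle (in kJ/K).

T_H = 506 °C → 506 + 273.15 = 779.15 K.
W = η·Q_H = 0.369 × 617 = 227.7 kJ, so Q_C = Q_H − W = 389.3 kJ.
Entropy balance on the reservoirs: −Q_H/T_H = -0.7919 kJ/K, +Q_C/T_C = 1.061 kJ/K.
ΔS_univ = −Q_H/T_H + Q_C/T_C = 0.269 kJ/K (> 0, since η = 0.369 < η_Carnot = 0.529).

ΔS_univ ≈ 0.269 kJ/K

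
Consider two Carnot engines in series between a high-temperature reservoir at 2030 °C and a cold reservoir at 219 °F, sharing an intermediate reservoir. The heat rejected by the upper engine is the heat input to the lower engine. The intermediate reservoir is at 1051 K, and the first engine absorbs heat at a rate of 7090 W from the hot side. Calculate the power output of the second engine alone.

Ẇ₂ ≈ 2070 W

T_H = 2030 °C → 2030 + 273.15 = 2303.15 K.
T_C = 219 °F → (219 − 32) × 5/9 = 103.89 °C = 377.04 K.
Heat entering the second stage: Q_m = Q_H·(T_m/T_H) = 7090 × 1051.00/2303.15 = 3240 W.
Second-stage efficiency η₂ = 1 − T_C/T_m = 1 − 377.04/1051.00 = 0.6413, so W₂ = η₂·Q_m = 2070 W.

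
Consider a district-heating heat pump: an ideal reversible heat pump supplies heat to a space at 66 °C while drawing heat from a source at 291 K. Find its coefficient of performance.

T_H = 66 °C → 66 + 273.15 = 339.15 K.
The Carnot heat-pump COP is COP_HP = T_H/(T_H − T_C) = 339.15/(339.15 − 291.00) = 7.044.

COP_HP ≈ 7.044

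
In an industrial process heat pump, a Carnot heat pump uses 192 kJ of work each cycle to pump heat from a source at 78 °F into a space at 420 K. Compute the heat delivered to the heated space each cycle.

Q_H ≈ 665 kJ

T_C = 78 °F → (78 − 32) × 5/9 = 25.56 °C = 298.71 K.
For a reversible heat pump, COP_HP = T_H/(T_H − T_C) = 420.00/121.29 = 3.4626.
Q_H = COP_HP · W = 3.4626 × 192 = 665 kJ.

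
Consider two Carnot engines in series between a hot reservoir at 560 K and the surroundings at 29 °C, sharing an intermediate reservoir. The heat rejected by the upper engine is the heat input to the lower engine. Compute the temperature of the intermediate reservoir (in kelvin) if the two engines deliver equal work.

T_C = 29 °C → 29 + 273.15 = 302.15 K.
For reversible stages Q_m = Q_H·(T_m/T_H). Setting W₁ = Q_H(1 − T_m/T_H) equal to W₂ = Q_m(1 − T_C/T_m) = Q_H·(T_m − T_C)/T_H gives T_H − T_m = T_m − T_C, so T_m = (T_H + T_C)/2 = (560.00 + 302.15)/2 = 431.1 K.

T_m ≈ 431.1 K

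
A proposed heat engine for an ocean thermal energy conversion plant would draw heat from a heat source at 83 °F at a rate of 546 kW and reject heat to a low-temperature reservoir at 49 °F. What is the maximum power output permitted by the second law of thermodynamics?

T_H = 83 °F → (83 − 32) × 5/9 = 28.33 °C = 301.48 K.
T_C = 49 °F → (49 − 32) × 5/9 = 9.44 °C = 282.59 K.
The upper bound on efficiency is η_max = 1 − T_C/T_H = 1 − 282.59/301.48 = 0.0627.
W_max = η_max · Q_H = 0.0627 × 546 = 34.2 kW.

Ẇ_max ≈ 34.2 kW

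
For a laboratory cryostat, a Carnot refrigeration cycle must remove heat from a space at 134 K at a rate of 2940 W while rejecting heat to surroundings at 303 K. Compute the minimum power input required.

Ẇ_in ≈ 3710 W

COP_R = T_C/(T_H − T_C) = 134.00/169.00 = 0.7929.
W = Q_C/COP_R = 2940/0.7929 = 3710 W.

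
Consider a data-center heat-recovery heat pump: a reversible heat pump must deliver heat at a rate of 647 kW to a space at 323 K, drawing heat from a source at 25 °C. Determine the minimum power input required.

Ẇ_in ≈ 49.78 kW

T_C = 25 °C → 25 + 273.15 = 298.15 K.
COP_HP = T_H/(T_H − T_C) = 323.00/24.85 = 12.9980.
W = Q_H/COP_HP = 647/12.9980 = 49.78 kW.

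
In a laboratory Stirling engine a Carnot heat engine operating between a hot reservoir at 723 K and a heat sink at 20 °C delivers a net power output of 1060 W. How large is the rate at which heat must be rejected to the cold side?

T_C = 20 °C → 20 + 273.15 = 293.15 K.
For a reversible engine, η = 1 − T_C/T_H = 1 − 293.15/723.00 = 0.5945.
Since Q_C/Q_H = T_C/T_H and Q_H = W/η, Q_C = W·T_C/(T_H − T_C) = 1060 × 293.15/429.85 = 722.9 W.

Q̇_C ≈ 722.9 W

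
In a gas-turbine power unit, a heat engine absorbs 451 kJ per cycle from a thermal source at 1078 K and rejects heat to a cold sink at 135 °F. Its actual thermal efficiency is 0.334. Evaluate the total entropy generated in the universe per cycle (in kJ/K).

T_C = 135 °F → (135 − 32) × 5/9 = 57.22 °C = 330.37 K.
W = η·Q_H = 0.334 × 451 = 150.6 kJ, so Q_C = Q_H − W = 300.4 kJ.
The hot reservoir loses entropy Q_H/T_H = 451/1078.00 = 0.4184 kJ/K; the cold reservoir gains Q_C/T_C = 300.4/330.37 = 0.9092 kJ/K.
ΔS_univ = −Q_H/T_H + Q_C/T_C = 0.4908 kJ/K (> 0, since η = 0.334 < η_Carnot = 0.694).

ΔS_univ ≈ 0.4908 kJ/K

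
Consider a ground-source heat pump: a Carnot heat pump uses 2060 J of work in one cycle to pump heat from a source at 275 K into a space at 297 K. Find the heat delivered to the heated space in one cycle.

For a reversible heat pump, COP_HP = T_H/(T_H − T_C) = 297.00/22.00 = 13.5000.
Q_H = COP_HP · W = 13.5000 × 2060 = 27800 J.

Q_H ≈ 27800 J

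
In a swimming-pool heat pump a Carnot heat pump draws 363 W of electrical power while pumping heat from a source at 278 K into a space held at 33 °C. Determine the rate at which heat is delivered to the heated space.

T_H = 33 °C → 33 + 273.15 = 306.15 K.
For a reversible heat pump, COP_HP = T_H/(T_H − T_C) = 306.15/28.15 = 10.8757.
Q_H = COP_HP · W = 10.8757 × 363 = 3950 W.

Q̇_H ≈ 3950 W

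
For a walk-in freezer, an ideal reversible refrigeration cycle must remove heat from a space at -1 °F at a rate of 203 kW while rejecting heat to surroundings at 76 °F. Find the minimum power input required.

T_H = 76 °F → (76 − 32) × 5/9 = 24.44 °C = 297.59 K.
T_C = -1 °F → (-1 − 32) × 5/9 = -18.33 °C = 254.82 K.
Carnot COP: COP_R = T_C/(T_H − T_C) = 254.82/42.78 = 5.9568.
W = Q_C/COP_R = 203/5.9568 = 34.1 kW.

Ẇ_in ≈ 34.1 kW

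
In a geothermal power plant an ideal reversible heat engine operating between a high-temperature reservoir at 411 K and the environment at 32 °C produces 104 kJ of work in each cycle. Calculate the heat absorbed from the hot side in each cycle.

Q_H ≈ 403.8 kJ

T_C = 32 °C → 32 + 273.15 = 305.15 K.
η_rev = 1 − T_C/T_H = 1 − 305.15/411.00 = 0.2575.
Q_H = W/η = 104/0.2575 = 403.8 kJ.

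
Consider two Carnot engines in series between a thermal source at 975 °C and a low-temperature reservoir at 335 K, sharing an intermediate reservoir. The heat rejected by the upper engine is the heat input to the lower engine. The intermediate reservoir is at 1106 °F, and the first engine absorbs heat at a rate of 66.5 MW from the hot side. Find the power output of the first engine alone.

Ẇ₁ ≈ 20.2 MW

T_H = 975 °C → 975 + 273.15 = 1248.15 K.
T_m = 1106 °F → (1106 − 32) × 5/9 = 596.67 °C = 869.82 K.
First-stage efficiency η₁ = 1 − T_m/T_H = 1 − 869.82/1248.15 = 0.3031.
W₁ = η₁·Q_H = 0.3031 × 66.5 = 20.2 MW.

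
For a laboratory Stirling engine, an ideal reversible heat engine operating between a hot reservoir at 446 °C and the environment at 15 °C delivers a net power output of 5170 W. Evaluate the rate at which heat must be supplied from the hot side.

Q̇_H ≈ 8630 W

T_H = 446 °C → 446 + 273.15 = 719.15 K.
T_C = 15 °C → 15 + 273.15 = 288.15 K.
η_rev = 1 − T_C/T_H = 1 − 288.15/719.15 = 0.5993.
Q_H = W/η = 5170/0.5993 = 8630 W.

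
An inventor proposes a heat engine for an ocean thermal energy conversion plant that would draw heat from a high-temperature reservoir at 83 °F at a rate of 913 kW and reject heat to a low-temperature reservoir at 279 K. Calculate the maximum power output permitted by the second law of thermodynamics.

T_H = 83 °F → (83 − 32) × 5/9 = 28.33 °C = 301.48 K.
No engine can exceed the Carnot limit: η_max = 1 − T_C/T_H = 1 − 279.00/301.48 = 0.0746.
W_max = η_max · Q_H = 0.0746 × 913 = 68.1 kW.

Ẇ_max ≈ 68.1 kW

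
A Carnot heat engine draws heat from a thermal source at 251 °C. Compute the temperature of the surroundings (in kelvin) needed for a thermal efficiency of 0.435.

T_C ≈ 296.1 K

T_H = 251 °C → 251 + 273.15 = 524.15 K.
From η = 1 − T_C/T_H, T_C = T_H·(1 − η) = 524.15 × (1 − 0.435) = 296.1 K.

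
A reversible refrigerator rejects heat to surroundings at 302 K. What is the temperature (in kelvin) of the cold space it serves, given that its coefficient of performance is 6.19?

T_C ≈ 260 K

COP_R = T_C/(T_H − T_C) ⇒ T_C = T_H·COP_R/(1 + COP_R) = 302.00 × 6.19/(1 + 6.19) = 260 K.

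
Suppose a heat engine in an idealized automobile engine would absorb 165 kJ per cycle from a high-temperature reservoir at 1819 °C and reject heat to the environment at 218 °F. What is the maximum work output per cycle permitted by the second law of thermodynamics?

T_H = 1819 °C → 1819 + 273.15 = 2092.15 K.
T_C = 218 °F → (218 − 32) × 5/9 = 103.33 °C = 376.48 K.
The upper bound on efficiency is η_max = 1 − T_C/T_H = 1 − 376.48/2092.15 = 0.8200.
W_max = η_max · Q_H = 0.8200 × 165 = 135 kJ.

W_max ≈ 135 kJ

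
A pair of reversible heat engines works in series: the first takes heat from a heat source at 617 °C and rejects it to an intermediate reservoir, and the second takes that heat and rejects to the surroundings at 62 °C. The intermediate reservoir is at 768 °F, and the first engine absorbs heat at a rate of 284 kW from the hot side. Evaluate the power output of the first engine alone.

Ẇ₁ ≈ 66.4 kW

T_H = 617 °C → 617 + 273.15 = 890.15 K.
T_C = 62 °C → 62 + 273.15 = 335.15 K.
T_m = 768 °F → (768 − 32) × 5/9 = 408.89 °C = 682.04 K.
First-stage efficiency η₁ = 1 − T_m/T_H = 1 − 682.04/890.15 = 0.2338.
W₁ = η₁·Q_H = 0.2338 × 284 = 66.4 kW.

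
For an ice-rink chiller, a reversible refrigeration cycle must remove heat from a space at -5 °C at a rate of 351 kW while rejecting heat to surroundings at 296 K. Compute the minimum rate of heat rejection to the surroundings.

Q̇_H ≈ 387 kW

T_C = -5 °C → -5 + 273.15 = 268.15 K.
For a reversible cycle Q_H/Q_C = T_H/T_C, so Q_H = Q_C·T_H/T_C = 351 × 296.00/268.15 = 387 kW.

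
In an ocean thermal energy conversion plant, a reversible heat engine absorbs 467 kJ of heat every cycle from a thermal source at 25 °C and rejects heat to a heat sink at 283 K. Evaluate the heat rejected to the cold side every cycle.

T_H = 25 °C → 25 + 273.15 = 298.15 K.
The Carnot efficiency is η = 1 − T_C/T_H = 1 − 283.00/298.15 = 0.0508.
For a reversible cycle Q_C/Q_H = T_C/T_H, so Q_C = 467 × 283.00/298.15 = 443 kJ.

Q_C ≈ 443 kJ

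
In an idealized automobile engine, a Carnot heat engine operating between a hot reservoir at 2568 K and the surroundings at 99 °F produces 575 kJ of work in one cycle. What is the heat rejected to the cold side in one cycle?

Q_C ≈ 79.0 kJ

T_C = 99 °F → (99 − 32) × 5/9 = 37.22 °C = 310.37 K.
η_rev = 1 − T_C/T_H = 1 − 310.37/2568.00 = 0.8791.
Since Q_C/Q_H = T_C/T_H and Q_H = W/η, Q_C = W·T_C/(T_H − T_C) = 575 × 310.37/2257.63 = 79.0 kJ.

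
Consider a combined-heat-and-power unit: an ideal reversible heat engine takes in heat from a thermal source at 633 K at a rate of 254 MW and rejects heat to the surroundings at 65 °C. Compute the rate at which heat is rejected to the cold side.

Q̇_C ≈ 136 MW

T_C = 65 °C → 65 + 273.15 = 338.15 K.
For a reversible engine, η = 1 − T_C/T_H = 1 − 338.15/633.00 = 0.4658.
For a reversible cycle Q_C/Q_H = T_C/T_H, so Q_C = 254 × 338.15/633.00 = 136 MW.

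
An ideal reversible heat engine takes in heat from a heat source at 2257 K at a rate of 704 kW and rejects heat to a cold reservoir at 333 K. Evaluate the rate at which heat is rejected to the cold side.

Q̇_C ≈ 103.9 kW

The Carnot efficiency is η = 1 − T_C/T_H = 1 − 333.00/2257.00 = 0.8525.
For a reversible cycle Q_C/Q_H = T_C/T_H, so Q_C = 704 × 333.00/2257.00 = 103.9 kW.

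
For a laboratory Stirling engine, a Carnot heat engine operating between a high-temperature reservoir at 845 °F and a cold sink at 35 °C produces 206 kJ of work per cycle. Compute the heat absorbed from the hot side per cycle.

T_H = 845 °F → (845 − 32) × 5/9 = 451.67 °C = 724.82 K.
T_C = 35 °C → 35 + 273.15 = 308.15 K.
η_rev = 1 − T_C/T_H = 1 − 308.15/724.82 = 0.5749.
Q_H = W/η = 206/0.5749 = 358 kJ.

Q_H ≈ 358 kJ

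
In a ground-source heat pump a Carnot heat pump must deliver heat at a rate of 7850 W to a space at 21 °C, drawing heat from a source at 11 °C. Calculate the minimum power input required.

Ẇ_in ≈ 267 W

T_H = 21 °C → 21 + 273.15 = 294.15 K.
T_C = 11 °C → 11 + 273.15 = 284.15 K.
The Carnot heat-pump COP is COP_HP = T_H/(T_H − T_C) = 294.15/10.00 = 29.4150.
W = Q_H/COP_HP = 7850/29.4150 = 267 W.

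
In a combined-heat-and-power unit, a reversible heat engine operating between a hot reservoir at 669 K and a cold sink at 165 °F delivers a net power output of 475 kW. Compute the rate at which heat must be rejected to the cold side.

Q̇_C ≈ 512.0 kW

T_C = 165 °F → (165 − 32) × 5/9 = 73.89 °C = 347.04 K.
η_rev = 1 − T_C/T_H = 1 − 347.04/669.00 = 0.4813.
Since Q_C/Q_H = T_C/T_H and Q_H = W/η, Q_C = W·T_C/(T_H − T_C) = 475 × 347.04/321.96 = 512.0 kW.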